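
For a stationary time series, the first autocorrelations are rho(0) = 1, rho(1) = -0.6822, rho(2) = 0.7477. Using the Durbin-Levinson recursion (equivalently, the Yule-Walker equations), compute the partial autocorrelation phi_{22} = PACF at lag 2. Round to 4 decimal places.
\phi_{22} = 0.5281

The PACF at lag k is phi_{kk}, the last component of the solution
to the Yule-Walker system G_k phi = r_k where
  (G_k)_{ij} = rho(|i - j|), (r_k)_i = rho(i), i,j = 1..k.
Equivalently, Durbin-Levinson gives phi_{kk} iteratively:
  phi_{11} = rho(1)
  phi_{kk} = [rho(k) - sum_{j=1..k-1} phi_{k-1,j} rho(k-j)]
            / [1 - sum_{j=1..k-1} phi_{k-1,j} rho(j)],
  phi_{k,j} = phi_{k-1,j} - phi_{kk} phi_{k-1,k-j},  j = 1..k-1.
Step k = 1:
  phi_11 = rho(1) = -0.6822.
Step k = 2:
  phi_22 = [rho(2) - phi_11 rho(1)] / [1 - phi_11 rho(1)] = [0.7477 - (-0.6822)(-0.6822)] / [1 - (-0.6822)(-0.6822)]
         = 0.28230316 / 0.53460316 = 0.5281.
Therefore phi_{22} = 0.5281.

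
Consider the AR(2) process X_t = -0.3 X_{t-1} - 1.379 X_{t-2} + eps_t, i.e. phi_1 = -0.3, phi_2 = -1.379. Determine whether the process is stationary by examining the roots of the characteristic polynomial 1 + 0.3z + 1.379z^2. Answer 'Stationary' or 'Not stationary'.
\text{Not stationary}

The AR(p) characteristic polynomial is P(z) = 1 + 0.3z + 1.379z^2.
Stationarity requires all roots to lie outside the unit circle, i.e. |z| > 1 for every root.
Set 1 + (0.3) z + (1.379) z^2 = 0, i.e. a z^2 + b z + c = 0 with a = 1.379, b = 0.3, c = 1.
Discriminant D = b^2 - 4ac = (0.3)^2 - 4*(1.379)*1 = 0.09 - (5.516) = -5.426.
D < 0, so the roots are the complex-conjugate pair z = (-b +/- i sqrt(-D)) / (2a) = -0.1088 +/- 0.8446i.
For a conjugate pair |z|^2 = z * conj(z) = (product of roots) = c/a = 1/(1.379) = 0.725163, so |z| = sqrt(0.725163) = 0.8516 for both roots.
Moduli of all roots: 0.8516, 0.8516.
All moduli strictly greater than 1? No.
Verdict: Not stationary.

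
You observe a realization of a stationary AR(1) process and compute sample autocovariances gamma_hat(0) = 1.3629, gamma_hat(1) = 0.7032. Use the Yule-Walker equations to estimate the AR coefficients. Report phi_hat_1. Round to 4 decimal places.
\hat\phi_{1} = 0.5160

The Yule-Walker equations for an AR(p) process read, in matrix form,
  Gamma_p phi = r_p,   with   (Gamma_p)_{ij} = gamma(|i - j|),
                       (r_p)_i = gamma(i),   i,j = 1..p.
Substitute the sample gammas (Toeplitz matrix and right-hand side of size 1):
  Gamma_p = [[1.3629]]
  r_p     = [0.7032]
With p = 1 this is the single equation gamma(0) phi_1 = gamma(1):
  phi_hat_1 = gamma(1) / gamma(0) = 0.7032 / 1.3629 = 0.5160.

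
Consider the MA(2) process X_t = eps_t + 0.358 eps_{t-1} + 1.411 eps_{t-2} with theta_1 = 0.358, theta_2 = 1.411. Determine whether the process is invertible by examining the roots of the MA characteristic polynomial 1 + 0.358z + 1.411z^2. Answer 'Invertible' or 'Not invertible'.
\text{Not invertible}

The MA(q) characteristic polynomial is P(z) = 1 + 0.358z + 1.411z^2.
Invertibility requires all roots to lie outside the unit circle, i.e. |z| > 1 for every root.
Set 1 + (0.358) z + (1.411) z^2 = 0, i.e. a z^2 + b z + c = 0 with a = 1.411, b = 0.358, c = 1.
Discriminant D = b^2 - 4ac = (0.358)^2 - 4*(1.411)*1 = 0.128164 - (5.644) = -5.515836.
D < 0, so the roots are the complex-conjugate pair z = (-b +/- i sqrt(-D)) / (2a) = -0.1269 +/- 0.8322i.
For a conjugate pair |z|^2 = z * conj(z) = (product of roots) = c/a = 1/(1.411) = 0.708717, so |z| = sqrt(0.708717) = 0.8419 for both roots.
Moduli of all roots: 0.8419, 0.8419.
All moduli strictly greater than 1? No.
Verdict: Not invertible.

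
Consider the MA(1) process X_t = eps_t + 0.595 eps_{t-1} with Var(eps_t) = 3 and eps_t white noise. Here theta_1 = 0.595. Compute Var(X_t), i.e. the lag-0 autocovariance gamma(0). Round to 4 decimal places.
\gamma(0) = 4.0621

For an MA(q) process X_t = eps_t + sum_i theta_i eps_{t-i} with
Var(eps_t) = sigma^2, the variance is
  gamma(0) = sigma^2 * (1 + sum_i theta_i^2).
  sum_i theta_i^2 = (0.595)^2 = 0.354025.
  gamma(0) = 3 * (1 + 0.354025) = 3 * 1.354025 = 4.062075, which rounds to 4.0621.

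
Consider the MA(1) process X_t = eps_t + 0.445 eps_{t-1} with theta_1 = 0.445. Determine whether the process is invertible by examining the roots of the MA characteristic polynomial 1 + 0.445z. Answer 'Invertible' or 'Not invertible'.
\text{Invertible}

The MA(q) characteristic polynomial is P(z) = 1 + 0.445z.
Invertibility requires all roots to lie outside the unit circle, i.e. |z| > 1 for every root.
This is linear in z: 1 + (0.445) z = 0  =>  z = -1/(0.445) = -2.247191,  |z| = 2.247191.
Moduli of all roots: 2.2472.
All moduli strictly greater than 1? Yes.
Verdict: Invertible.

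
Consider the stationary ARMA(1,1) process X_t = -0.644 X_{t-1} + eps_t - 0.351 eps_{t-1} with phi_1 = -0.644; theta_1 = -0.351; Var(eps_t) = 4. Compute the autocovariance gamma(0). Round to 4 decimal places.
\gamma(0) = 10.7663

Multiply the model equation by X_{t-k} and take expectations. With theta_0 = psi_0 = 1 and psi_j the MA(infinity) weights, this gives
  gamma(k) - sum_i phi_i gamma(k-i) = c_k,
  c_k = sigma^2 * sum_{j=k..q} theta_j psi_{j-k}   (c_k = 0 for k > q),
using gamma(-m) = gamma(m).
psi-weights needed (psi_j = theta_j + sum_i phi_i psi_{j-i}):
  psi_1 = theta_1 + phi_1 = -0.351 + (-0.644) = -0.995
Right-hand sides:
  c_0 = sigma^2 (1 + theta_1 psi_1) = 4 * (1 + (-0.351)(-0.995)) = 4 * 1.349245 = 5.39698
  c_1 = sigma^2 theta_1 = 4 * (-0.351) = -1.404
  c_2 = 0
Equations for k = 0 and k = 1 (AR order 1):
  gamma(0) = phi_1 gamma(1) + c_0
  gamma(1) = phi_1 gamma(0) + c_1
Substituting the second into the first: gamma(0) (1 - phi_1^2) = c_0 + phi_1 c_1, so
  gamma(0) = (c_0 + phi_1 c_1) / (1 - phi_1^2) = (5.39698 + (-0.644)(-1.404)) / (1 - (-0.644)^2) = 6.301156 / 0.585264 = 10.766348.
Therefore gamma(0) = 10.7663 (to 4 decimal places).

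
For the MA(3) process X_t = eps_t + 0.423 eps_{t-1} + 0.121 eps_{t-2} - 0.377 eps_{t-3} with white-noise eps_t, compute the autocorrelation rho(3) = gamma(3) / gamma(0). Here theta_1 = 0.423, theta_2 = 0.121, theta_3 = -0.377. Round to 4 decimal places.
\rho(3) = -0.2822

For an MA(q) process with theta_0 = 1, the autocovariance is
  gamma(k) = sigma^2 * sum_{i=0..q-k} theta_i * theta_{i+k},
and rho(k) = gamma(k) / gamma(0). Sigma^2 cancels.
  numerator   = (1)*(-0.377) = -0.377.
  denominator = (1)^2 + (0.423)^2 + (0.121)^2 + (-0.377)^2 = 1.335699.
  rho(3) = -0.377 / 1.335699 = -0.2822.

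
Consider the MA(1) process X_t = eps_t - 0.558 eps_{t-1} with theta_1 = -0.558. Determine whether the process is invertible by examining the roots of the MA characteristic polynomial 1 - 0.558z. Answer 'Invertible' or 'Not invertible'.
\text{Invertible}

The MA(q) characteristic polynomial is P(z) = 1 - 0.558z.
Invertibility requires all roots to lie outside the unit circle, i.e. |z| > 1 for every root.
This is linear in z: 1 + (-0.558) z = 0  =>  z = -1/(-0.558) = 1.792115,  |z| = 1.792115.
Moduli of all roots: 1.7921.
All moduli strictly greater than 1? Yes.
Verdict: Invertible.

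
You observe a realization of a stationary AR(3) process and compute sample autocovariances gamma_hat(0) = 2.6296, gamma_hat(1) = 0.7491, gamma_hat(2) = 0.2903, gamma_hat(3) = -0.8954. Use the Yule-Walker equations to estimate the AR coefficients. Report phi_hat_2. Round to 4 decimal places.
\hat\phi_{2} = 0.1460

The Yule-Walker equations for an AR(p) process read, in matrix form,
  Gamma_p phi = r_p,   with   (Gamma_p)_{ij} = gamma(|i - j|),
                       (r_p)_i = gamma(i),   i,j = 1..p.
Substitute the sample gammas (Toeplitz matrix and right-hand side of size 3):
  Gamma_p = [[2.6296, 0.7491, 0.2903], [0.7491, 2.6296, 0.7491], [0.2903, 0.7491, 2.6296]]
  r_p     = [0.7491, 0.2903, -0.8954]
Written out (R1..R3):
  (R1) 2.6296 phi_1 + 0.7491 phi_2 + 0.2903 phi_3 = 0.7491
  (R2) 0.7491 phi_1 + 2.6296 phi_2 + 0.7491 phi_3 = 0.2903
  (R3) 0.2903 phi_1 + 0.7491 phi_2 + 2.6296 phi_3 = -0.8954
Gaussian elimination:
  R2 <- R2 - (0.7491/2.6296) R1 = R2 - (0.284872) R1:  2.416202 phi_2 + 0.666402 phi_3 = 0.076902
  R3 <- R3 - (0.2903/2.6296) R1 = R3 - (0.110397) R1:  0.666402 phi_2 + 2.597552 phi_3 = -0.978098
  R3 <- R3 - (0.666402/2.416202) R2 = R3 - (0.275805) R2:  2.413755 phi_3 = -0.999308
Back-substitution:
  phi_hat_3 = -0.999308 / 2.413755 = -0.414006
  phi_hat_2 = (0.076902 - (0.666402)(-0.414006)) / 2.416202 = 0.146013
  phi_hat_1 = (0.7491 - (0.7491)(0.146013) - (0.2903)(-0.414006)) / 2.6296 = 0.288982
So phi_hat = [0.2890, 0.1460, -0.4140].
Therefore phi_hat_2 = 0.1460.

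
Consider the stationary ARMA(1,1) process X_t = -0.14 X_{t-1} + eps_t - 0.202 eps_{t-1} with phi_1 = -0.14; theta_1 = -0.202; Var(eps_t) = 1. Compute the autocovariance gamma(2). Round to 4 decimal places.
\gamma(2) = 0.0502

Multiply the model equation by X_{t-k} and take expectations. With theta_0 = psi_0 = 1 and psi_j the MA(infinity) weights, this gives
  gamma(k) - sum_i phi_i gamma(k-i) = c_k,
  c_k = sigma^2 * sum_{j=k..q} theta_j psi_{j-k}   (c_k = 0 for k > q),
using gamma(-m) = gamma(m).
psi-weights needed (psi_j = theta_j + sum_i phi_i psi_{j-i}):
  psi_1 = theta_1 + phi_1 = -0.202 + (-0.14) = -0.342
Right-hand sides:
  c_0 = sigma^2 (1 + theta_1 psi_1) = 1 * (1 + (-0.202)(-0.342)) = 1 * 1.069084 = 1.069084
  c_1 = sigma^2 theta_1 = 1 * (-0.202) = -0.202
  c_2 = 0
Equations for k = 0 and k = 1 (AR order 1):
  gamma(0) = phi_1 gamma(1) + c_0
  gamma(1) = phi_1 gamma(0) + c_1
Substituting the second into the first: gamma(0) (1 - phi_1^2) = c_0 + phi_1 c_1, so
  gamma(0) = (c_0 + phi_1 c_1) / (1 - phi_1^2) = (1.069084 + (-0.14)(-0.202)) / (1 - (-0.14)^2) = 1.097364 / 0.9804 = 1.119302.
  gamma(1) = phi_1 gamma(0) + c_1 = (-0.14)(1.119302) + (-0.202) = -0.358702.
For k = 2 (> q): gamma(2) = phi_1 gamma(1) = (-0.14)(-0.358702) = 0.050218.
Therefore gamma(2) = 0.0502 (to 4 decimal places).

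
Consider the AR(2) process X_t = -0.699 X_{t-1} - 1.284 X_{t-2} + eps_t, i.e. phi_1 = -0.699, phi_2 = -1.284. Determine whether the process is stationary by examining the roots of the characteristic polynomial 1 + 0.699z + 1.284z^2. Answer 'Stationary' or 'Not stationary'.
\text{Not stationary}

The AR(p) characteristic polynomial is P(z) = 1 + 0.699z + 1.284z^2.
Stationarity requires all roots to lie outside the unit circle, i.e. |z| > 1 for every root.
Set 1 + (0.699) z + (1.284) z^2 = 0, i.e. a z^2 + b z + c = 0 with a = 1.284, b = 0.699, c = 1.
Discriminant D = b^2 - 4ac = (0.699)^2 - 4*(1.284)*1 = 0.488601 - (5.136) = -4.647399.
D < 0, so the roots are the complex-conjugate pair z = (-b +/- i sqrt(-D)) / (2a) = -0.2722 +/- 0.8395i.
For a conjugate pair |z|^2 = z * conj(z) = (product of roots) = c/a = 1/(1.284) = 0.778816, so |z| = sqrt(0.778816) = 0.8825 for both roots.
Moduli of all roots: 0.8825, 0.8825.
All moduli strictly greater than 1? No.
Verdict: Not stationary.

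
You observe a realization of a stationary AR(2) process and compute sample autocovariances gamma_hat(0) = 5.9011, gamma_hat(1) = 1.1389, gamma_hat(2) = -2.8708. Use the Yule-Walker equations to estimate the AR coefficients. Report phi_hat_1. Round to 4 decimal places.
\hat\phi_{1} = 0.2980

The Yule-Walker equations for an AR(p) process read, in matrix form,
  Gamma_p phi = r_p,   with   (Gamma_p)_{ij} = gamma(|i - j|),
                       (r_p)_i = gamma(i),   i,j = 1..p.
Substitute the sample gammas (Toeplitz matrix and right-hand side of size 2):
  Gamma_p = [[5.9011, 1.1389], [1.1389, 5.9011]]
  r_p     = [1.1389, -2.8708]
Written out:
  5.9011 phi_1 + 1.1389 phi_2 = 1.1389
  1.1389 phi_1 + 5.9011 phi_2 = -2.8708
Solve by Cramer's rule:
  det = gamma(0)^2 - gamma(1)^2 = (5.9011)^2 - (1.1389)^2 = 34.82298121 - 1.29709321 = 33.525888
  phi_hat_1 = [gamma(1) gamma(0) - gamma(1) gamma(2)] / det = [(1.1389)(5.9011) - (1.1389)(-2.8708)] / 33.525888 = 9.99031691 / 33.525888 = 0.298
  phi_hat_2 = [gamma(0) gamma(2) - gamma(1)^2] / det = [(5.9011)(-2.8708) - (1.1389)^2] / 33.525888 = -18.23797109 / 33.525888 = -0.544
So phi_hat = [0.2980, -0.5440].
Therefore phi_hat_1 = 0.2980.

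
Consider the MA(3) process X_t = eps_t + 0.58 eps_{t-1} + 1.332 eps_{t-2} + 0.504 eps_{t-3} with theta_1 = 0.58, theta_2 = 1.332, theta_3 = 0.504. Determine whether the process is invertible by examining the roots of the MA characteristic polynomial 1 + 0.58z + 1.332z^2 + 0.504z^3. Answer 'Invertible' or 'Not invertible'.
\text{Not invertible}

The MA(q) characteristic polynomial is P(z) = 1 + 0.58z + 1.332z^2 + 0.504z^3.
Invertibility requires all roots to lie outside the unit circle, i.e. |z| > 1 for every root.
Degree 3: look for a simple real root z0 first, then factor out (1 - z/z0) and solve the remaining quadratic.
Testing z0 = -2.5: P(-2.5) = 1 + (0.58)(-2.5) + (1.332)(-2.5)^2 + (0.504)(-2.5)^3
  = 1 + (-1.45) + (8.325) + (-7.875) = 0.  So z_0 = -2.5 is a root, |z_0| = 2.5.
Divide out the factor (1 + 0.4 z) = (1 - z/z0) (since 1/z0 = -0.4):
  P(z) = (1 + 0.4 z)(1 + (0.18) z + (1.26) z^2)
  [check: z-coef 0.18 - (-0.4) = 0.58; z^2-coef 1.26 - (-0.4)(0.18) = 1.332; z^3-coef -(-0.4)(1.26) = 0.504.]
Remaining roots from the quadratic factor 1 + (0.18) z + (1.26) z^2:
  Set 1 + (0.18) z + (1.26) z^2 = 0, i.e. a z^2 + b z + c = 0 with a = 1.26, b = 0.18, c = 1.
  Discriminant D = b^2 - 4ac = (0.18)^2 - 4*(1.26)*1 = 0.0324 - (5.04) = -5.0076.
  D < 0, so the roots are the complex-conjugate pair z = (-b +/- i sqrt(-D)) / (2a) = -0.0714 +/- 0.888i.
  For a conjugate pair |z|^2 = z * conj(z) = (product of roots) = c/a = 1/(1.26) = 0.793651, so |z| = sqrt(0.793651) = 0.8909 for both roots.
Moduli of all roots: 2.5000, 0.8909, 0.8909.
All moduli strictly greater than 1? No.
Verdict: Not invertible.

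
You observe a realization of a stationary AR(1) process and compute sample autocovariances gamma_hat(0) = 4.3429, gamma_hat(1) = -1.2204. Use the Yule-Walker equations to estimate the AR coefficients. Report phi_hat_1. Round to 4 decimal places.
\hat\phi_{1} = -0.2810

The Yule-Walker equations for an AR(p) process read, in matrix form,
  Gamma_p phi = r_p,   with   (Gamma_p)_{ij} = gamma(|i - j|),
                       (r_p)_i = gamma(i),   i,j = 1..p.
Substitute the sample gammas (Toeplitz matrix and right-hand side of size 1):
  Gamma_p = [[4.3429]]
  r_p     = [-1.2204]
With p = 1 this is the single equation gamma(0) phi_1 = gamma(1):
  phi_hat_1 = gamma(1) / gamma(0) = -1.2204 / 4.3429 = -0.2810.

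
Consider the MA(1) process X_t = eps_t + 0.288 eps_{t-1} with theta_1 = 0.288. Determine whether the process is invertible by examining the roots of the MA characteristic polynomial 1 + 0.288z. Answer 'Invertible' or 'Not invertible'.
\text{Invertible}

The MA(q) characteristic polynomial is P(z) = 1 + 0.288z.
Invertibility requires all roots to lie outside the unit circle, i.e. |z| > 1 for every root.
This is linear in z: 1 + (0.288) z = 0  =>  z = -1/(0.288) = -3.472222,  |z| = 3.472222.
Moduli of all roots: 3.4722.
All moduli strictly greater than 1? Yes.
Verdict: Invertible.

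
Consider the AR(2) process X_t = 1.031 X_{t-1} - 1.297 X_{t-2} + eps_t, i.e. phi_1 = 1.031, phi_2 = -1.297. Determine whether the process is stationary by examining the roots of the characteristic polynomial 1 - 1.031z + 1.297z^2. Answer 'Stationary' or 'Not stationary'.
\text{Not stationary}

The AR(p) characteristic polynomial is P(z) = 1 - 1.031z + 1.297z^2.
Stationarity requires all roots to lie outside the unit circle, i.e. |z| > 1 for every root.
Set 1 + (-1.031) z + (1.297) z^2 = 0, i.e. a z^2 + b z + c = 0 with a = 1.297, b = -1.031, c = 1.
Discriminant D = b^2 - 4ac = (-1.031)^2 - 4*(1.297)*1 = 1.062961 - (5.188) = -4.125039.
D < 0, so the roots are the complex-conjugate pair z = (-b +/- i sqrt(-D)) / (2a) = 0.3975 +/- 0.783i.
For a conjugate pair |z|^2 = z * conj(z) = (product of roots) = c/a = 1/(1.297) = 0.77101, so |z| = sqrt(0.77101) = 0.8781 for both roots.
Moduli of all roots: 0.8781, 0.8781.
All moduli strictly greater than 1? No.
Verdict: Not stationary.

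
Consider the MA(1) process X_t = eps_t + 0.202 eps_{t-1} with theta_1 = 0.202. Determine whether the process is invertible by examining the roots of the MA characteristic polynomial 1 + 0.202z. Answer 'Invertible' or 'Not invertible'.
\text{Invertible}

The MA(q) characteristic polynomial is P(z) = 1 + 0.202z.
Invertibility requires all roots to lie outside the unit circle, i.e. |z| > 1 for every root.
This is linear in z: 1 + (0.202) z = 0  =>  z = -1/(0.202) = -4.950495,  |z| = 4.950495.
Moduli of all roots: 4.9505.
All moduli strictly greater than 1? Yes.
Verdict: Invertible.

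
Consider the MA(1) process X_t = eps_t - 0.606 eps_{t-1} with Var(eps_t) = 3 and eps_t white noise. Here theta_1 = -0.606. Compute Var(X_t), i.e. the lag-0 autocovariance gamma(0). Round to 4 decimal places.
\gamma(0) = 4.1017

For an MA(q) process X_t = eps_t + sum_i theta_i eps_{t-i} with
Var(eps_t) = sigma^2, the variance is
  gamma(0) = sigma^2 * (1 + sum_i theta_i^2).
  sum_i theta_i^2 = (-0.606)^2 = 0.367236.
  gamma(0) = 3 * (1 + 0.367236) = 3 * 1.367236 = 4.101708, which rounds to 4.1017.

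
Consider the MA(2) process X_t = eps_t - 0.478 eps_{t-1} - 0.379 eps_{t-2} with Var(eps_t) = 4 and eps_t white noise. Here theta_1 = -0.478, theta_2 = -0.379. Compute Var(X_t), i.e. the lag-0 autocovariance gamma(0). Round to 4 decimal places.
\gamma(0) = 5.4885

For an MA(q) process X_t = eps_t + sum_i theta_i eps_{t-i} with
Var(eps_t) = sigma^2, the variance is
  gamma(0) = sigma^2 * (1 + sum_i theta_i^2).
  sum_i theta_i^2 = (-0.478)^2 + (-0.379)^2 = 0.228484 + 0.143641 = 0.372125.
  gamma(0) = 4 * (1 + 0.372125) = 4 * 1.372125 = 5.4885.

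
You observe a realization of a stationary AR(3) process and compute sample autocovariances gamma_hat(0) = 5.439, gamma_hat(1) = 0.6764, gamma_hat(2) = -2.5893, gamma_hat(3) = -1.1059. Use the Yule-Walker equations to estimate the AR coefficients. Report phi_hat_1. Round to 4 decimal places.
\hat\phi_{1} = 0.1510

The Yule-Walker equations for an AR(p) process read, in matrix form,
  Gamma_p phi = r_p,   with   (Gamma_p)_{ij} = gamma(|i - j|),
                       (r_p)_i = gamma(i),   i,j = 1..p.
Substitute the sample gammas (Toeplitz matrix and right-hand side of size 3):
  Gamma_p = [[5.439, 0.6764, -2.5893], [0.6764, 5.439, 0.6764], [-2.5893, 0.6764, 5.439]]
  r_p     = [0.6764, -2.5893, -1.1059]
Written out (R1..R3):
  (R1) 5.439 phi_1 + 0.6764 phi_2 - 2.5893 phi_3 = 0.6764
  (R2) 0.6764 phi_1 + 5.439 phi_2 + 0.6764 phi_3 = -2.5893
  (R3) -2.5893 phi_1 + 0.6764 phi_2 + 5.439 phi_3 = -1.1059
Gaussian elimination:
  R2 <- R2 - (0.6764/5.439) R1 = R2 - (0.124361) R1:  5.354882 phi_2 + 0.998408 phi_3 = -2.673418
  R3 <- R3 - (-2.5893/5.439) R1 = R3 - (-0.476062) R1:  0.998408 phi_2 + 4.206333 phi_3 = -0.783892
  R3 <- R3 - (0.998408/5.354882) R2 = R3 - (0.186448) R2:  4.020182 phi_3 = -0.285438
Back-substitution:
  phi_hat_3 = -0.285438 / 4.020182 = -0.071001
  phi_hat_2 = (-2.673418 - (0.998408)(-0.071001)) / 5.354882 = -0.486011
  phi_hat_1 = (0.6764 - (0.6764)(-0.486011) - (-2.5893)(-0.071001)) / 5.439 = 0.151001
So phi_hat = [0.1510, -0.4860, -0.0710].
Therefore phi_hat_1 = 0.1510.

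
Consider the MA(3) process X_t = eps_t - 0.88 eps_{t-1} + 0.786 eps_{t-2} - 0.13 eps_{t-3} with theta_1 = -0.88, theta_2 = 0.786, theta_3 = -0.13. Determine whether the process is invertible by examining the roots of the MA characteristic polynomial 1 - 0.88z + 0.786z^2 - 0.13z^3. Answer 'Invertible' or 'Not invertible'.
\text{Invertible}

The MA(q) characteristic polynomial is P(z) = 1 - 0.88z + 0.786z^2 - 0.13z^3.
Invertibility requires all roots to lie outside the unit circle, i.e. |z| > 1 for every root.
Degree 3: look for a simple real root z0 first, then factor out (1 - z/z0) and solve the remaining quadratic.
Testing z0 = 5: P(5) = 1 + (-0.88)(5) + (0.786)(5)^2 + (-0.13)(5)^3
  = 1 + (-4.4) + (19.65) + (-16.25) = 0.  So z_0 = 5 is a root, |z_0| = 5.
Divide out the factor (1 - 0.2 z) = (1 - z/z0) (since 1/z0 = 0.2):
  P(z) = (1 - 0.2 z)(1 + (-0.68) z + (0.65) z^2)
  [check: z-coef -0.68 - (0.2) = -0.88; z^2-coef 0.65 - (0.2)(-0.68) = 0.786; z^3-coef -(0.2)(0.65) = -0.13.]
Remaining roots from the quadratic factor 1 + (-0.68) z + (0.65) z^2:
  Set 1 + (-0.68) z + (0.65) z^2 = 0, i.e. a z^2 + b z + c = 0 with a = 0.65, b = -0.68, c = 1.
  Discriminant D = b^2 - 4ac = (-0.68)^2 - 4*(0.65)*1 = 0.4624 - (2.6) = -2.1376.
  D < 0, so the roots are the complex-conjugate pair z = (-b +/- i sqrt(-D)) / (2a) = 0.5231 +/- 1.1247i.
  For a conjugate pair |z|^2 = z * conj(z) = (product of roots) = c/a = 1/(0.65) = 1.538462, so |z| = sqrt(1.538462) = 1.2403 for both roots.
Moduli of all roots: 5.0000, 1.2403, 1.2403.
All moduli strictly greater than 1? Yes.
Verdict: Invertible.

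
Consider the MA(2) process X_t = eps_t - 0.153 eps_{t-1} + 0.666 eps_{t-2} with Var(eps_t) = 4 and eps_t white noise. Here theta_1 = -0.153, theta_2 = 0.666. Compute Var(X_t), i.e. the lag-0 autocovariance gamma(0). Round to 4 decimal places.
\gamma(0) = 5.8679

For an MA(q) process X_t = eps_t + sum_i theta_i eps_{t-i} with
Var(eps_t) = sigma^2, the variance is
  gamma(0) = sigma^2 * (1 + sum_i theta_i^2).
  sum_i theta_i^2 = (-0.153)^2 + (0.666)^2 = 0.023409 + 0.443556 = 0.466965.
  gamma(0) = 4 * (1 + 0.466965) = 4 * 1.466965 = 5.86786, which rounds to 5.8679.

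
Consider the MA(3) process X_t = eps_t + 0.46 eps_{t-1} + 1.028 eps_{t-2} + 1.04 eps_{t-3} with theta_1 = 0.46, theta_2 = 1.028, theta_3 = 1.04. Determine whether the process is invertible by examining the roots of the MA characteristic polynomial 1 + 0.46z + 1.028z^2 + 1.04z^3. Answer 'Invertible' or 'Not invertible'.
\text{Not invertible}

The MA(q) characteristic polynomial is P(z) = 1 + 0.46z + 1.028z^2 + 1.04z^3.
Invertibility requires all roots to lie outside the unit circle, i.e. |z| > 1 for every root.
Degree 3: look for a simple real root z0 first, then factor out (1 - z/z0) and solve the remaining quadratic.
Testing z0 = -1.25: P(-1.25) = 1 + (0.46)(-1.25) + (1.028)(-1.25)^2 + (1.04)(-1.25)^3
  = 1 + (-0.575) + (1.60625) + (-2.03125) = 0.  So z_0 = -1.25 is a root, |z_0| = 1.25.
Divide out the factor (1 + 0.8 z) = (1 - z/z0) (since 1/z0 = -0.8):
  P(z) = (1 + 0.8 z)(1 + (-0.34) z + (1.3) z^2)
  [check: z-coef -0.34 - (-0.8) = 0.46; z^2-coef 1.3 - (-0.8)(-0.34) = 1.028; z^3-coef -(-0.8)(1.3) = 1.04.]
Remaining roots from the quadratic factor 1 + (-0.34) z + (1.3) z^2:
  Set 1 + (-0.34) z + (1.3) z^2 = 0, i.e. a z^2 + b z + c = 0 with a = 1.3, b = -0.34, c = 1.
  Discriminant D = b^2 - 4ac = (-0.34)^2 - 4*(1.3)*1 = 0.1156 - (5.2) = -5.0844.
  D < 0, so the roots are the complex-conjugate pair z = (-b +/- i sqrt(-D)) / (2a) = 0.1308 +/- 0.8673i.
  For a conjugate pair |z|^2 = z * conj(z) = (product of roots) = c/a = 1/(1.3) = 0.769231, so |z| = sqrt(0.769231) = 0.8771 for both roots.
Moduli of all roots: 1.2500, 0.8771, 0.8771.
All moduli strictly greater than 1? No.
Verdict: Not invertible.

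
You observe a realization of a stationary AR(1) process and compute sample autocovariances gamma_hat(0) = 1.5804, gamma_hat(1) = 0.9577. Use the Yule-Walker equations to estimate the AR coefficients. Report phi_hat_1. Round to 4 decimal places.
\hat\phi_{1} = 0.6060

The Yule-Walker equations for an AR(p) process read, in matrix form,
  Gamma_p phi = r_p,   with   (Gamma_p)_{ij} = gamma(|i - j|),
                       (r_p)_i = gamma(i),   i,j = 1..p.
Substitute the sample gammas (Toeplitz matrix and right-hand side of size 1):
  Gamma_p = [[1.5804]]
  r_p     = [0.9577]
With p = 1 this is the single equation gamma(0) phi_1 = gamma(1):
  phi_hat_1 = gamma(1) / gamma(0) = 0.9577 / 1.5804 = 0.6060.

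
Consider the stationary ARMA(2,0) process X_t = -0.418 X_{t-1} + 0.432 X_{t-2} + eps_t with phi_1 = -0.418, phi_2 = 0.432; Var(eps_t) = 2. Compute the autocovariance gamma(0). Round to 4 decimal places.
\gamma(0) = 5.3637

Multiply the model equation by X_{t-k} and take expectations. With theta_0 = psi_0 = 1 and psi_j the MA(infinity) weights, this gives
  gamma(k) - sum_i phi_i gamma(k-i) = c_k,
  c_k = sigma^2 * sum_{j=k..q} theta_j psi_{j-k}   (c_k = 0 for k > q),
using gamma(-m) = gamma(m).
Pure AR (q = 0): c_0 = sigma^2 = 2, c_k = 0 for k >= 1.
Equations for k = 0, 1, 2 (AR order 2, c_2 = 0):
  (E0) gamma(0) = phi_1 gamma(1) + phi_2 gamma(2) + c_0
  (E1) gamma(1) = phi_1 gamma(0) + phi_2 gamma(1) + c_1
  (E2) gamma(2) = phi_1 gamma(1) + phi_2 gamma(0)
From (E1): gamma(1) = A gamma(0) + B with
  A = phi_1 / (1 - phi_2) = -0.418 / 0.568 = -0.735915,   B = c_1 / (1 - phi_2) = 0 / 0.568 = 0.
Insert (E2) into (E0): gamma(0) (1 - phi_2^2) = phi_1 (1 + phi_2) gamma(1) + c_0.
  phi_1 (1 + phi_2) = (-0.418)(1.432) = -0.598576,   1 - phi_2^2 = 0.813376.
Replace gamma(1) by A gamma(0) + B and collect gamma(0):
  gamma(0) [0.813376 - (-0.598576)(-0.735915)] = c_0 = 2
  gamma(0) * 0.372875 = 2
  gamma(0) = 2 / 0.372875 = 5.363733.
Therefore gamma(0) = 5.3637 (to 4 decimal places).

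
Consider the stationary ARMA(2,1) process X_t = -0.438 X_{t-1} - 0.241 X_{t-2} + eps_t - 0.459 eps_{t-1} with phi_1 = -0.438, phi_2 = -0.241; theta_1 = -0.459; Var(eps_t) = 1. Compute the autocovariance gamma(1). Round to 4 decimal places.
\gamma(1) = -1.0267

Multiply the model equation by X_{t-k} and take expectations. With theta_0 = psi_0 = 1 and psi_j the MA(infinity) weights, this gives
  gamma(k) - sum_i phi_i gamma(k-i) = c_k,
  c_k = sigma^2 * sum_{j=k..q} theta_j psi_{j-k}   (c_k = 0 for k > q),
using gamma(-m) = gamma(m).
psi-weights needed (psi_j = theta_j + sum_i phi_i psi_{j-i}):
  psi_1 = theta_1 + phi_1 = -0.459 + (-0.438) = -0.897
Right-hand sides:
  c_0 = sigma^2 (1 + theta_1 psi_1) = 1 * (1 + (-0.459)(-0.897)) = 1 * 1.411723 = 1.411723
  c_1 = sigma^2 theta_1 = 1 * (-0.459) = -0.459
  c_2 = 0
Equations for k = 0, 1, 2 (AR order 2, c_2 = 0):
  (E0) gamma(0) = phi_1 gamma(1) + phi_2 gamma(2) + c_0
  (E1) gamma(1) = phi_1 gamma(0) + phi_2 gamma(1) + c_1
  (E2) gamma(2) = phi_1 gamma(1) + phi_2 gamma(0)
From (E1): gamma(1) = A gamma(0) + B with
  A = phi_1 / (1 - phi_2) = -0.438 / 1.241 = -0.352941,   B = c_1 / (1 - phi_2) = -0.459 / 1.241 = -0.369863.
Insert (E2) into (E0): gamma(0) (1 - phi_2^2) = phi_1 (1 + phi_2) gamma(1) + c_0.
  phi_1 (1 + phi_2) = (-0.438)(0.759) = -0.332442,   1 - phi_2^2 = 0.941919.
Replace gamma(1) by A gamma(0) + B and collect gamma(0):
  gamma(0) [0.941919 - (-0.332442)(-0.352941)] = (-0.332442)(-0.369863) + 1.411723
  gamma(0) * 0.824587 = 1.534681
  gamma(0) = 1.534681 / 0.824587 = 1.861152.
  gamma(1) = A gamma(0) + B = (-0.352941)(1.861152) + (-0.369863) = -1.02674.
Therefore gamma(1) = -1.0267 (to 4 decimal places).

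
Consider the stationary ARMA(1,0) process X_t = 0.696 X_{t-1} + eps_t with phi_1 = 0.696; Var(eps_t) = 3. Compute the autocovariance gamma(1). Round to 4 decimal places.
\gamma(1) = 4.0498

Multiply the model equation by X_{t-k} and take expectations. With theta_0 = psi_0 = 1 and psi_j the MA(infinity) weights, this gives
  gamma(k) - sum_i phi_i gamma(k-i) = c_k,
  c_k = sigma^2 * sum_{j=k..q} theta_j psi_{j-k}   (c_k = 0 for k > q),
using gamma(-m) = gamma(m).
Pure AR (q = 0): c_0 = sigma^2 = 3, c_k = 0 for k >= 1.
Equations for k = 0 and k = 1 (AR order 1):
  gamma(0) = phi_1 gamma(1) + c_0
  gamma(1) = phi_1 gamma(0) + c_1
Substituting the second into the first: gamma(0) (1 - phi_1^2) = c_0 + phi_1 c_1, so
  gamma(0) = c_0 / (1 - phi_1^2) = 3 / (1 - (0.696)^2) = 3 / 0.515584 = 5.818644.
  gamma(1) = phi_1 gamma(0) = (0.696)(5.818644) = 4.049777.
Therefore gamma(1) = 4.0498 (to 4 decimal places).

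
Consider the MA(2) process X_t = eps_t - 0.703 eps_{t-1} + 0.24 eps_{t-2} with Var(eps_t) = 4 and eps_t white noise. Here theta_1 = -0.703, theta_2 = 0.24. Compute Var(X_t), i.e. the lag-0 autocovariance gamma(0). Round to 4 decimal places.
\gamma(0) = 6.2072

For an MA(q) process X_t = eps_t + sum_i theta_i eps_{t-i} with
Var(eps_t) = sigma^2, the variance is
  gamma(0) = sigma^2 * (1 + sum_i theta_i^2).
  sum_i theta_i^2 = (-0.703)^2 + (0.24)^2 = 0.494209 + 0.0576 = 0.551809.
  gamma(0) = 4 * (1 + 0.551809) = 4 * 1.551809 = 6.207236, which rounds to 6.2072.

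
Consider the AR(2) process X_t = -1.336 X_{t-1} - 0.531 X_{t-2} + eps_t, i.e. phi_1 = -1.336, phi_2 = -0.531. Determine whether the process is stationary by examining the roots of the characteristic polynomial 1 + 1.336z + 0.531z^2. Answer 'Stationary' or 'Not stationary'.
\text{Stationary}

The AR(p) characteristic polynomial is P(z) = 1 + 1.336z + 0.531z^2.
Stationarity requires all roots to lie outside the unit circle, i.e. |z| > 1 for every root.
Set 1 + (1.336) z + (0.531) z^2 = 0, i.e. a z^2 + b z + c = 0 with a = 0.531, b = 1.336, c = 1.
Discriminant D = b^2 - 4ac = (1.336)^2 - 4*(0.531)*1 = 1.784896 - (2.124) = -0.339104.
D < 0, so the roots are the complex-conjugate pair z = (-b +/- i sqrt(-D)) / (2a) = -1.258 +/- 0.5483i.
For a conjugate pair |z|^2 = z * conj(z) = (product of roots) = c/a = 1/(0.531) = 1.883239, so |z| = sqrt(1.883239) = 1.3723 for both roots.
Moduli of all roots: 1.3723, 1.3723.
All moduli strictly greater than 1? Yes.
Verdict: Stationary.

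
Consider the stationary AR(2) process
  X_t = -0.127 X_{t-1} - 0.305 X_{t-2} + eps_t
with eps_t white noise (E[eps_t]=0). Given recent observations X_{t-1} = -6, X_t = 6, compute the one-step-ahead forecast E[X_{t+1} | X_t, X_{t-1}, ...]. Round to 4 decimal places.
E[X_{t+1} \mid \mathcal F_t] = 1.0680

For an AR(p) model X_t = c + sum_i phi_i X_{t-i} + eps_t, the
one-step-ahead conditional mean is
  E[X_{t+1} | X_t, ...] = c + sum_i phi_i X_{t+1-i}.
Substitute known values:
  E[X_{t+1} | ...] = (-0.127) * (6) + (-0.305) * (-6)
                   = 1.0680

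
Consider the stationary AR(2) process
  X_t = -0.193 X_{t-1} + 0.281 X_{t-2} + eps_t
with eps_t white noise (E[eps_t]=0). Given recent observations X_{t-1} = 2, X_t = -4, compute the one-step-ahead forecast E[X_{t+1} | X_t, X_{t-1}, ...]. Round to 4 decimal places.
E[X_{t+1} \mid \mathcal F_t] = 1.3340

For an AR(p) model X_t = c + sum_i phi_i X_{t-i} + eps_t, the
one-step-ahead conditional mean is
  E[X_{t+1} | X_t, ...] = c + sum_i phi_i X_{t+1-i}.
Substitute known values:
  E[X_{t+1} | ...] = (-0.193) * (-4) + (0.281) * (2)
                   = 1.3340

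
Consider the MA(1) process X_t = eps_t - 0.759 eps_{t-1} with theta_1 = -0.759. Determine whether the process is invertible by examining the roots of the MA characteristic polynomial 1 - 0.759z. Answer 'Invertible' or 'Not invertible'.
\text{Invertible}

The MA(q) characteristic polynomial is P(z) = 1 - 0.759z.
Invertibility requires all roots to lie outside the unit circle, i.e. |z| > 1 for every root.
This is linear in z: 1 + (-0.759) z = 0  =>  z = -1/(-0.759) = 1.317523,  |z| = 1.317523.
Moduli of all roots: 1.3175.
All moduli strictly greater than 1? Yes.
Verdict: Invertible.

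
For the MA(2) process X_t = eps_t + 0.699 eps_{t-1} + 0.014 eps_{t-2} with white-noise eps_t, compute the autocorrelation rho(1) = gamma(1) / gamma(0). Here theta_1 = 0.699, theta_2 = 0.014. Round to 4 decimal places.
\rho(1) = 0.4761

For an MA(q) process with theta_0 = 1, the autocovariance is
  gamma(k) = sigma^2 * sum_{i=0..q-k} theta_i * theta_{i+k},
and rho(k) = gamma(k) / gamma(0). Sigma^2 cancels.
  numerator   = (1)*(0.699) + (0.699)*(0.014) = 0.708786.
  denominator = (1)^2 + (0.699)^2 + (0.014)^2 = 1.488797.
  rho(1) = 0.708786 / 1.488797 = 0.4761.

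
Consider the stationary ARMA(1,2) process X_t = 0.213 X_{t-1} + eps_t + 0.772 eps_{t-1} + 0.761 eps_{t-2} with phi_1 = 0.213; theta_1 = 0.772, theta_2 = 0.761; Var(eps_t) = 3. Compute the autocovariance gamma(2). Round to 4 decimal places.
\gamma(2) = 3.6578

Multiply the model equation by X_{t-k} and take expectations. With theta_0 = psi_0 = 1 and psi_j the MA(infinity) weights, this gives
  gamma(k) - sum_i phi_i gamma(k-i) = c_k,
  c_k = sigma^2 * sum_{j=k..q} theta_j psi_{j-k}   (c_k = 0 for k > q),
using gamma(-m) = gamma(m).
psi-weights needed (psi_j = theta_j + sum_i phi_i psi_{j-i}):
  psi_1 = theta_1 + phi_1 = 0.772 + (0.213) = 0.985
  psi_2 = theta_2 + phi_1 psi_1 = 0.761 + (0.213)(0.985) = 0.970805
Right-hand sides:
  c_0 = sigma^2 (1 + theta_1 psi_1 + theta_2 psi_2) = 3 * (1 + (0.772)(0.985) + (0.761)(0.970805)) = 3 * 2.499203 = 7.497608
  c_1 = sigma^2 (theta_1 + theta_2 psi_1) = 3 * (0.772 + (0.761)(0.985)) = 4.564755
  c_2 = sigma^2 theta_2 = 3 * (0.761) = 2.283
Equations for k = 0 and k = 1 (AR order 1):
  gamma(0) = phi_1 gamma(1) + c_0
  gamma(1) = phi_1 gamma(0) + c_1
Substituting the second into the first: gamma(0) (1 - phi_1^2) = c_0 + phi_1 c_1, so
  gamma(0) = (c_0 + phi_1 c_1) / (1 - phi_1^2) = (7.497608 + (0.213)(4.564755)) / (1 - (0.213)^2) = 8.469901 / 0.954631 = 8.872434.
  gamma(1) = phi_1 gamma(0) + c_1 = (0.213)(8.872434) + (4.564755) = 6.454583.
For k = 2: gamma(2) = phi_1 gamma(1) + c_2
  = (0.213)(6.454583) + (2.283) = 3.657826.
Therefore gamma(2) = 3.6578 (to 4 decimal places).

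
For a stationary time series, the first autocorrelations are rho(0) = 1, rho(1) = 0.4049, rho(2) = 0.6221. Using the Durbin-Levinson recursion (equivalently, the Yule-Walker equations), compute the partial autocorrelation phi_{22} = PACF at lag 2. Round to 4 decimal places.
\phi_{22} = 0.5480

The PACF at lag k is phi_{kk}, the last component of the solution
to the Yule-Walker system G_k phi = r_k where
  (G_k)_{ij} = rho(|i - j|), (r_k)_i = rho(i), i,j = 1..k.
Equivalently, Durbin-Levinson gives phi_{kk} iteratively:
  phi_{11} = rho(1)
  phi_{kk} = [rho(k) - sum_{j=1..k-1} phi_{k-1,j} rho(k-j)]
            / [1 - sum_{j=1..k-1} phi_{k-1,j} rho(j)],
  phi_{k,j} = phi_{k-1,j} - phi_{kk} phi_{k-1,k-j},  j = 1..k-1.
Step k = 1:
  phi_11 = rho(1) = 0.4049.
Step k = 2:
  phi_22 = [rho(2) - phi_11 rho(1)] / [1 - phi_11 rho(1)] = [0.6221 - (0.4049)(0.4049)] / [1 - (0.4049)(0.4049)]
         = 0.45815599 / 0.83605599 = 0.548.
Therefore phi_{22} = 0.5480.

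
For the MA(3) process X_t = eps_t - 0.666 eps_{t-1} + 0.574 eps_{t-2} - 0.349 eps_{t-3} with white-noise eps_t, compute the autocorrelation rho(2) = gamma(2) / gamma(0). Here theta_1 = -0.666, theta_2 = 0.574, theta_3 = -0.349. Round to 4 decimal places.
\rho(2) = 0.4256

For an MA(q) process with theta_0 = 1, the autocovariance is
  gamma(k) = sigma^2 * sum_{i=0..q-k} theta_i * theta_{i+k},
and rho(k) = gamma(k) / gamma(0). Sigma^2 cancels.
  numerator   = (1)*(0.574) + (-0.666)*(-0.349) = 0.806434.
  denominator = (1)^2 + (-0.666)^2 + (0.574)^2 + (-0.349)^2 = 1.894833.
  rho(2) = 0.806434 / 1.894833 = 0.4256.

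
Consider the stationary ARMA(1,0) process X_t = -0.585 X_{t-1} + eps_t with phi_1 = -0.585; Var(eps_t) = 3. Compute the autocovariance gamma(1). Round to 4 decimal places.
\gamma(1) = -2.6681

Multiply the model equation by X_{t-k} and take expectations. With theta_0 = psi_0 = 1 and psi_j the MA(infinity) weights, this gives
  gamma(k) - sum_i phi_i gamma(k-i) = c_k,
  c_k = sigma^2 * sum_{j=k..q} theta_j psi_{j-k}   (c_k = 0 for k > q),
using gamma(-m) = gamma(m).
Pure AR (q = 0): c_0 = sigma^2 = 3, c_k = 0 for k >= 1.
Equations for k = 0 and k = 1 (AR order 1):
  gamma(0) = phi_1 gamma(1) + c_0
  gamma(1) = phi_1 gamma(0) + c_1
Substituting the second into the first: gamma(0) (1 - phi_1^2) = c_0 + phi_1 c_1, so
  gamma(0) = c_0 / (1 - phi_1^2) = 3 / (1 - (-0.585)^2) = 3 / 0.657775 = 4.56083.
  gamma(1) = phi_1 gamma(0) = (-0.585)(4.56083) = -2.668086.
Therefore gamma(1) = -2.6681 (to 4 decimal places).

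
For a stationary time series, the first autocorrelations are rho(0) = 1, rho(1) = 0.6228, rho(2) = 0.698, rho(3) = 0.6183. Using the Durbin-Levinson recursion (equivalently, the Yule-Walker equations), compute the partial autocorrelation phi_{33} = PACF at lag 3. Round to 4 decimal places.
\phi_{33} = 0.1941

The PACF at lag k is phi_{kk}, the last component of the solution
to the Yule-Walker system G_k phi = r_k where
  (G_k)_{ij} = rho(|i - j|), (r_k)_i = rho(i), i,j = 1..k.
Equivalently, Durbin-Levinson gives phi_{kk} iteratively:
  phi_{11} = rho(1)
  phi_{kk} = [rho(k) - sum_{j=1..k-1} phi_{k-1,j} rho(k-j)]
            / [1 - sum_{j=1..k-1} phi_{k-1,j} rho(j)],
  phi_{k,j} = phi_{k-1,j} - phi_{kk} phi_{k-1,k-j},  j = 1..k-1.
Step k = 1:
  phi_11 = rho(1) = 0.6228.
Step k = 2:
  phi_22 = [rho(2) - phi_11 rho(1)] / [1 - phi_11 rho(1)] = [0.698 - (0.6228)(0.6228)] / [1 - (0.6228)(0.6228)]
         = 0.31012016 / 0.61212016 = 0.506633.
  Update: phi_21 = phi_11 - phi_22 phi_11 = 0.6228 - (0.506633)(0.6228) = 0.307269.
Step k = 3:
  phi_33 = [rho(3) - phi_21 rho(2) - phi_22 rho(1)] / [1 - phi_21 rho(1) - phi_22 rho(2)]
    numerator   = 0.6183 - (0.307269)(0.698) - (0.506633)(0.6228) = 0.08829526
    denominator = 1 - (0.307269)(0.6228) - (0.506633)(0.698) = 0.45500311
  phi_33 = 0.08829526 / 0.45500311 = 0.1941.
Therefore phi_{33} = 0.1941.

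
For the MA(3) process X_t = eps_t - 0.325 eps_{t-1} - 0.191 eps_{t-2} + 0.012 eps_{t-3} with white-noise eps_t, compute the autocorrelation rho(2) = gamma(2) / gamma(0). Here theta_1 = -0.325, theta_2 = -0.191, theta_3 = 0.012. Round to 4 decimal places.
\rho(2) = -0.1706

For an MA(q) process with theta_0 = 1, the autocovariance is
  gamma(k) = sigma^2 * sum_{i=0..q-k} theta_i * theta_{i+k},
and rho(k) = gamma(k) / gamma(0). Sigma^2 cancels.
  numerator   = (1)*(-0.191) + (-0.325)*(0.012) = -0.1949.
  denominator = (1)^2 + (-0.325)^2 + (-0.191)^2 + (0.012)^2 = 1.14225.
  rho(2) = -0.1949 / 1.14225 = -0.1706.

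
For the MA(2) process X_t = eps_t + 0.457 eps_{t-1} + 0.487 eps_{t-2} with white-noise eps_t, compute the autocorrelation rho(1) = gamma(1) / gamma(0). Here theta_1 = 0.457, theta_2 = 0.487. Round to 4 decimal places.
\rho(1) = 0.4700

For an MA(q) process with theta_0 = 1, the autocovariance is
  gamma(k) = sigma^2 * sum_{i=0..q-k} theta_i * theta_{i+k},
and rho(k) = gamma(k) / gamma(0). Sigma^2 cancels.
  numerator   = (1)*(0.457) + (0.457)*(0.487) = 0.679559.
  denominator = (1)^2 + (0.457)^2 + (0.487)^2 = 1.446018.
  rho(1) = 0.679559 / 1.446018 = 0.4700.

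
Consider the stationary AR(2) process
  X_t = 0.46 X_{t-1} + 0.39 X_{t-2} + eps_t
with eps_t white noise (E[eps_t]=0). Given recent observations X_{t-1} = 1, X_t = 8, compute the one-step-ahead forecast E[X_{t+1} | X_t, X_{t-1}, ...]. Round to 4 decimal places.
E[X_{t+1} \mid \mathcal F_t] = 4.0700

For an AR(p) model X_t = c + sum_i phi_i X_{t-i} + eps_t, the
one-step-ahead conditional mean is
  E[X_{t+1} | X_t, ...] = c + sum_i phi_i X_{t+1-i}.
Substitute known values:
  E[X_{t+1} | ...] = (0.46) * (8) + (0.39) * (1)
                   = 4.0700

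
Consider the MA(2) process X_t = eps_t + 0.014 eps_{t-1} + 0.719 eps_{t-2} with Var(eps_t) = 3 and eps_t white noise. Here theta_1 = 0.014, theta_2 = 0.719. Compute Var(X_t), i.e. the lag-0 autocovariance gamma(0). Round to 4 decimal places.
\gamma(0) = 4.5515

For an MA(q) process X_t = eps_t + sum_i theta_i eps_{t-i} with
Var(eps_t) = sigma^2, the variance is
  gamma(0) = sigma^2 * (1 + sum_i theta_i^2).
  sum_i theta_i^2 = (0.014)^2 + (0.719)^2 = 0.000196 + 0.516961 = 0.517157.
  gamma(0) = 3 * (1 + 0.517157) = 3 * 1.517157 = 4.551471, which rounds to 4.5515.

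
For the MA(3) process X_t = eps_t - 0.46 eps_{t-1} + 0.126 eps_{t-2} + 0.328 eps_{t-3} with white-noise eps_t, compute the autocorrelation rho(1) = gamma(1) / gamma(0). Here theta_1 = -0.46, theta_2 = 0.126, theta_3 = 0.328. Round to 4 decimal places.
\rho(1) = -0.3570

For an MA(q) process with theta_0 = 1, the autocovariance is
  gamma(k) = sigma^2 * sum_{i=0..q-k} theta_i * theta_{i+k},
and rho(k) = gamma(k) / gamma(0). Sigma^2 cancels.
  numerator   = (1)*(-0.46) + (-0.46)*(0.126) + (0.126)*(0.328) = -0.476632.
  denominator = (1)^2 + (-0.46)^2 + (0.126)^2 + (0.328)^2 = 1.33506.
  rho(1) = -0.476632 / 1.33506 = -0.3570.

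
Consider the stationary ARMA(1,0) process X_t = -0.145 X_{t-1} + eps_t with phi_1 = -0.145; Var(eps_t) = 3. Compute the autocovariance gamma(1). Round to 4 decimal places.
\gamma(1) = -0.4443

Multiply the model equation by X_{t-k} and take expectations. With theta_0 = psi_0 = 1 and psi_j the MA(infinity) weights, this gives
  gamma(k) - sum_i phi_i gamma(k-i) = c_k,
  c_k = sigma^2 * sum_{j=k..q} theta_j psi_{j-k}   (c_k = 0 for k > q),
using gamma(-m) = gamma(m).
Pure AR (q = 0): c_0 = sigma^2 = 3, c_k = 0 for k >= 1.
Equations for k = 0 and k = 1 (AR order 1):
  gamma(0) = phi_1 gamma(1) + c_0
  gamma(1) = phi_1 gamma(0) + c_1
Substituting the second into the first: gamma(0) (1 - phi_1^2) = c_0 + phi_1 c_1, so
  gamma(0) = c_0 / (1 - phi_1^2) = 3 / (1 - (-0.145)^2) = 3 / 0.978975 = 3.06443.
  gamma(1) = phi_1 gamma(0) = (-0.145)(3.06443) = -0.444342.
Therefore gamma(1) = -0.4443 (to 4 decimal places).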